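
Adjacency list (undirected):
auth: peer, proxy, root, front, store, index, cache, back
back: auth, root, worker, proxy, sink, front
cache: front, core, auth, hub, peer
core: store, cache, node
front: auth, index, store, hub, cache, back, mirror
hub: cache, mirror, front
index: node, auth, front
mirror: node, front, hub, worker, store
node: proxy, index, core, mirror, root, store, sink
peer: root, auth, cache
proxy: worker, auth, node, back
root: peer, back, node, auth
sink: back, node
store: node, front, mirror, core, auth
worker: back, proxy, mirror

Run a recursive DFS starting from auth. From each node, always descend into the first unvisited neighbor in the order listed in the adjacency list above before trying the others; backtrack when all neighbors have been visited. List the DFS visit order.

auth → peer → root → back → worker → proxy → node → index → front → store → mirror → hub → cache → core → sink

Visit auth
auth → peer
peer → root
root → back
back → worker
worker → proxy
proxy → node
node → index
index → front
front → store
store → mirror
mirror → hub
hub → cache
cache → core
node → sink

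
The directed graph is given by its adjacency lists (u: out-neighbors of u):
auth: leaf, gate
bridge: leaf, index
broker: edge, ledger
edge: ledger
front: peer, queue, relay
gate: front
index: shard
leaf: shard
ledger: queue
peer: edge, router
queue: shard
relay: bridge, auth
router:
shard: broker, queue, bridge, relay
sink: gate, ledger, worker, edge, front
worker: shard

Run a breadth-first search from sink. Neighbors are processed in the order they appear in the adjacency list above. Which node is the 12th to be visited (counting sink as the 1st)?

Visit sink; enqueue gate, ledger, worker, edge, front → queue [gate, ledger, worker, edge, front]
Visit gate → queue [ledger, worker, edge, front]
Visit ledger; enqueue queue → queue [worker, edge, front, queue]
Visit worker; enqueue shard → queue [edge, front, queue, shard]
Visit edge → queue [front, queue, shard]
Visit front; enqueue peer, relay → queue [queue, shard, peer, relay]
Visit queue → queue [shard, peer, relay]
Visit shard; enqueue broker, bridge → queue [peer, relay, broker, bridge]
Visit peer; enqueue router → queue [relay, broker, bridge, router]
Visit relay; enqueue auth → queue [broker, bridge, router, auth]
Visit broker → queue [bridge, router, auth]
Visit bridge; enqueue leaf, index → queue [router, auth, leaf, index]
Visit router → queue [auth, leaf, index]
Visit auth → queue [leaf, index]
Visit leaf → queue [index]
Visit index → queue []

Visit order: sink, gate, ledger, worker, edge, front, queue, shard, peer, relay, broker, bridge, router, auth, leaf, index

bridge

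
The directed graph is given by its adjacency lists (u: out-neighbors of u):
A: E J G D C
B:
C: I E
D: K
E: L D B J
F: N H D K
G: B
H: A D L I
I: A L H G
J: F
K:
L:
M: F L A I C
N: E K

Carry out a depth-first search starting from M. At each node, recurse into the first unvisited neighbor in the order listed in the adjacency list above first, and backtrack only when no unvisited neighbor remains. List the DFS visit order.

Visit M
M → F
F → N
N → E
E → L
E → D
D → K
E → B
E → J
F → H
H → A
A → G
A → C
C → I

M, F, N, E, L, D, K, B, J, H, A, G, C, I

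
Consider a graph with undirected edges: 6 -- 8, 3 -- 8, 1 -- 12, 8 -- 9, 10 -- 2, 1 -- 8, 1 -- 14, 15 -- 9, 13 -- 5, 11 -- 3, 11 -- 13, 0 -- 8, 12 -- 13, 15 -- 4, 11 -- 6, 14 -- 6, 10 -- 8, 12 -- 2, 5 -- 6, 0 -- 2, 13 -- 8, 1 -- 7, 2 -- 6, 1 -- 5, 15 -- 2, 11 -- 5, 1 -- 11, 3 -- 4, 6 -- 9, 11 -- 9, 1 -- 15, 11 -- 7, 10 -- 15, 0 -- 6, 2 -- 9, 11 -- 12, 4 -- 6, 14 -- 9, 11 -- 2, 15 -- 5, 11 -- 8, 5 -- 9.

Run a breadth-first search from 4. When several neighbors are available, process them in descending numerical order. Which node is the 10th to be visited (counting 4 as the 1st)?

Visit 4; enqueue 15, 6, 3 → queue [15, 6, 3]
Visit 15; enqueue 10, 9, 5, 2, 1 → queue [6, 3, 10, 9, 5, 2, 1]
Visit 6; enqueue 14, 11, 8, 0 → queue [3, 10, 9, 5, 2, 1, 14, 11, 8, 0]
Visit 3 → queue [10, 9, 5, 2, 1, 14, 11, 8, 0]
Visit 10 → queue [9, 5, 2, 1, 14, 11, 8, 0]
Visit 9 → queue [5, 2, 1, 14, 11, 8, 0]
Visit 5; enqueue 13 → queue [2, 1, 14, 11, 8, 0, 13]
Visit 2; enqueue 12 → queue [1, 14, 11, 8, 0, 13, 12]
Visit 1; enqueue 7 → queue [14, 11, 8, 0, 13, 12, 7]
Visit 14 → queue [11, 8, 0, 13, 12, 7]
Visit 11 → queue [8, 0, 13, 12, 7]
Visit 8 → queue [0, 13, 12, 7]
Visit 0 → queue [13, 12, 7]
Visit 13 → queue [12, 7]
Visit 12 → queue [7]
Visit 7 → queue []

Visit order: 4, 15, 6, 3, 10, 9, 5, 2, 1, 14, 11, 8, 0, 13, 12, 7

14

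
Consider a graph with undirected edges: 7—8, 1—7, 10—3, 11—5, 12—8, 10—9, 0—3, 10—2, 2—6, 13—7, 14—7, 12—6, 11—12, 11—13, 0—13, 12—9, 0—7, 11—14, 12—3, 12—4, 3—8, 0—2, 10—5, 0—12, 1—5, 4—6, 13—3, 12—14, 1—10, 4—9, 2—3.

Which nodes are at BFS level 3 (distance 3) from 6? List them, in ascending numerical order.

1, 5, 7, 13

Level 0: 6
Level 1: 2, 4, 12
Level 2: 0, 3, 8, 9, 10, 11, 14
Level 3: 1, 5, 7, 13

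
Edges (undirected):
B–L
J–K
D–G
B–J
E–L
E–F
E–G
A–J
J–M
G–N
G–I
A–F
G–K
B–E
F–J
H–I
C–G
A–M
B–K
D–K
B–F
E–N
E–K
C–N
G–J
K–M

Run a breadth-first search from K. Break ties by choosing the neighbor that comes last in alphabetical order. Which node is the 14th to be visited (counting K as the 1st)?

H

Visit K; enqueue M, J, G, E, D, B → queue [M, J, G, E, D, B]
Visit M; enqueue A → queue [J, G, E, D, B, A]
Visit J; enqueue F → queue [G, E, D, B, A, F]
Visit G; enqueue N, I, C → queue [E, D, B, A, F, N, I, C]
Visit E; enqueue L → queue [D, B, A, F, N, I, C, L]
Visit D → queue [B, A, F, N, I, C, L]
Visit B → queue [A, F, N, I, C, L]
Visit A → queue [F, N, I, C, L]
Visit F → queue [N, I, C, L]
Visit N → queue [I, C, L]
Visit I; enqueue H → queue [C, L, H]
Visit C → queue [L, H]
Visit L → queue [H]
Visit H → queue []

Visit order: K, M, J, G, E, D, B, A, F, N, I, C, L, H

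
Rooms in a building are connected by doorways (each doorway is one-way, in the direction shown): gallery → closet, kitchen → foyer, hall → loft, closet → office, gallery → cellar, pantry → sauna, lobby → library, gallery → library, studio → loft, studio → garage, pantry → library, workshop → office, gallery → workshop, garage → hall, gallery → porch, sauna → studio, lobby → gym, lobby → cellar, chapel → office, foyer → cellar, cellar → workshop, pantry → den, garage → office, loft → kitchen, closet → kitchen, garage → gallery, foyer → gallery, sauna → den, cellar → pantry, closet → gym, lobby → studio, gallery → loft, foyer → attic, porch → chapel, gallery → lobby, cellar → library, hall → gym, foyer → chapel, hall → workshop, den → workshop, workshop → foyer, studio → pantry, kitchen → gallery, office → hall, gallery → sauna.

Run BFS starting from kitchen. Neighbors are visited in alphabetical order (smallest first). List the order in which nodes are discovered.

kitchen -> foyer -> gallery -> attic -> cellar -> chapel -> closet -> library -> lobby -> loft -> porch -> sauna -> workshop -> pantry -> office -> gym -> studio -> den -> hall -> garage

Visit kitchen; enqueue foyer, gallery → queue [foyer, gallery]
Visit foyer; enqueue attic, cellar, chapel → queue [gallery, attic, cellar, chapel]
Visit gallery; enqueue closet, library, lobby, loft, porch, sauna, workshop → queue [attic, cellar, chapel, closet, library, lobby, loft, porch, sauna, workshop]
Visit attic → queue [cellar, chapel, closet, library, lobby, loft, porch, sauna, workshop]
Visit cellar; enqueue pantry → queue [chapel, closet, library, lobby, loft, porch, sauna, workshop, pantry]
Visit chapel; enqueue office → queue [closet, library, lobby, loft, porch, sauna, workshop, pantry, office]
Visit closet; enqueue gym → queue [library, lobby, loft, porch, sauna, workshop, pantry, office, gym]
Visit library → queue [lobby, loft, porch, sauna, workshop, pantry, office, gym]
Visit lobby; enqueue studio → queue [loft, porch, sauna, workshop, pantry, office, gym, studio]
Visit loft → queue [porch, sauna, workshop, pantry, office, gym, studio]
Visit porch → queue [sauna, workshop, pantry, office, gym, studio]
Visit sauna; enqueue den → queue [workshop, pantry, office, gym, studio, den]
Visit workshop → queue [pantry, office, gym, studio, den]
Visit pantry → queue [office, gym, studio, den]
Visit office; enqueue hall → queue [gym, studio, den, hall]
Visit gym → queue [studio, den, hall]
Visit studio; enqueue garage → queue [den, hall, garage]
Visit den → queue [hall, garage]
Visit hall → queue [garage]
Visit garage → queue []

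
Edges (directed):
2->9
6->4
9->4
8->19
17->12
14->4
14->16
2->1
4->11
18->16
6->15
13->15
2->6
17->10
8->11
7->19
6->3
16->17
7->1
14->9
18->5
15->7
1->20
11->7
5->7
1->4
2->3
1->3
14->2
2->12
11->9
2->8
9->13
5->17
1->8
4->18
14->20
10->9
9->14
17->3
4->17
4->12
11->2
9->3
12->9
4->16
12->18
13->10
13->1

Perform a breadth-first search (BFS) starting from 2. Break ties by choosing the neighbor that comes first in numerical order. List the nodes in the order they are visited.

Visit 2; enqueue 1, 3, 6, 8, 9, 12 → queue [1, 3, 6, 8, 9, 12]
Visit 1; enqueue 4, 20 → queue [3, 6, 8, 9, 12, 4, 20]
Visit 3 → queue [6, 8, 9, 12, 4, 20]
Visit 6; enqueue 15 → queue [8, 9, 12, 4, 20, 15]
Visit 8; enqueue 11, 19 → queue [9, 12, 4, 20, 15, 11, 19]
Visit 9; enqueue 13, 14 → queue [12, 4, 20, 15, 11, 19, 13, 14]
Visit 12; enqueue 18 → queue [4, 20, 15, 11, 19, 13, 14, 18]
Visit 4; enqueue 16, 17 → queue [20, 15, 11, 19, 13, 14, 18, 16, 17]
Visit 20 → queue [15, 11, 19, 13, 14, 18, 16, 17]
Visit 15; enqueue 7 → queue [11, 19, 13, 14, 18, 16, 17, 7]
Visit 11 → queue [19, 13, 14, 18, 16, 17, 7]
Visit 19 → queue [13, 14, 18, 16, 17, 7]
Visit 13; enqueue 10 → queue [14, 18, 16, 17, 7, 10]
Visit 14 → queue [18, 16, 17, 7, 10]
Visit 18; enqueue 5 → queue [16, 17, 7, 10, 5]
Visit 16 → queue [17, 7, 10, 5]
Visit 17 → queue [7, 10, 5]
Visit 7 → queue [10, 5]
Visit 10 → queue [5]
Visit 5 → queue []

2, 1, 3, 6, 8, 9, 12, 4, 20, 15, 11, 19, 13, 14, 18, 16, 17, 7, 10, 5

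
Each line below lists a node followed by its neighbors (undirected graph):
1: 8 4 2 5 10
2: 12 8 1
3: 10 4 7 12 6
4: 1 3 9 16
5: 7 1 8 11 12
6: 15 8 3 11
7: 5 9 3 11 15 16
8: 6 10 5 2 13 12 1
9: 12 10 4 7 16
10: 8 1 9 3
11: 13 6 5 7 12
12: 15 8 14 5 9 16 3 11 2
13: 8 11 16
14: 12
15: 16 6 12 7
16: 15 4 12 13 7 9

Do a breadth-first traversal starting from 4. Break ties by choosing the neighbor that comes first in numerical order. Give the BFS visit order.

4, 1, 3, 9, 16, 2, 5, 8, 10, 6, 7, 12, 13, 15, 11, 14

Visit 4; enqueue 1, 3, 9, 16 → queue [1, 3, 9, 16]
Visit 1; enqueue 2, 5, 8, 10 → queue [3, 9, 16, 2, 5, 8, 10]
Visit 3; enqueue 6, 7, 12 → queue [9, 16, 2, 5, 8, 10, 6, 7, 12]
Visit 9 → queue [16, 2, 5, 8, 10, 6, 7, 12]
Visit 16; enqueue 13, 15 → queue [2, 5, 8, 10, 6, 7, 12, 13, 15]
Visit 2 → queue [5, 8, 10, 6, 7, 12, 13, 15]
Visit 5; enqueue 11 → queue [8, 10, 6, 7, 12, 13, 15, 11]
Visit 8 → queue [10, 6, 7, 12, 13, 15, 11]
Visit 10 → queue [6, 7, 12, 13, 15, 11]
Visit 6 → queue [7, 12, 13, 15, 11]
Visit 7 → queue [12, 13, 15, 11]
Visit 12; enqueue 14 → queue [13, 15, 11, 14]
Visit 13 → queue [15, 11, 14]
Visit 15 → queue [11, 14]
Visit 11 → queue [14]
Visit 14 → queue []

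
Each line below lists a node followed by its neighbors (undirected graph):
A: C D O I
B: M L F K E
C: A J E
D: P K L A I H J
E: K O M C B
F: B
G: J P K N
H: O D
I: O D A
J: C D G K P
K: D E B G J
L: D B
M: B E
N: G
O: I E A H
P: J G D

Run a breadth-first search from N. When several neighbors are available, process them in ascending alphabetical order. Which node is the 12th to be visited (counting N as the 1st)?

Visit N; enqueue G → queue [G]
Visit G; enqueue J, K, P → queue [J, K, P]
Visit J; enqueue C, D → queue [K, P, C, D]
Visit K; enqueue B, E → queue [P, C, D, B, E]
Visit P → queue [C, D, B, E]
Visit C; enqueue A → queue [D, B, E, A]
Visit D; enqueue H, I, L → queue [B, E, A, H, I, L]
Visit B; enqueue F, M → queue [E, A, H, I, L, F, M]
Visit E; enqueue O → queue [A, H, I, L, F, M, O]
Visit A → queue [H, I, L, F, M, O]
Visit H → queue [I, L, F, M, O]
Visit I → queue [L, F, M, O]
Visit L → queue [F, M, O]
Visit F → queue [M, O]
Visit M → queue [O]
Visit O → queue []

Visit order: N, G, J, K, P, C, D, B, E, A, H, I, L, F, M, O

I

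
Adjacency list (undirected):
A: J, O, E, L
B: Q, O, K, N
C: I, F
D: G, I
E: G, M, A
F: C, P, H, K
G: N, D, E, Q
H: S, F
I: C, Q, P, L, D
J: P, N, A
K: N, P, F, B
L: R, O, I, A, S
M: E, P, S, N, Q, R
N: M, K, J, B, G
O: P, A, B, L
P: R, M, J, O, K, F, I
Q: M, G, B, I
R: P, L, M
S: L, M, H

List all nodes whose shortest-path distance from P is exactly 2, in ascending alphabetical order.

A, B, C, D, E, H, L, N, Q, S

Level 0: P
Level 1: F, I, J, K, M, O, R
Level 2: A, B, C, D, E, H, L, N, Q, S
Level 3: G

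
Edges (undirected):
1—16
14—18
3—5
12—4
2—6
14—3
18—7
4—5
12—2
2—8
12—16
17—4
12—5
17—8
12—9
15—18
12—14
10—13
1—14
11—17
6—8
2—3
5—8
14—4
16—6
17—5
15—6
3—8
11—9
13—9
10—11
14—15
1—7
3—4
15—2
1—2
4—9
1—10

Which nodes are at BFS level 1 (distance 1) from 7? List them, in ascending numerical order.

Level 0: 7
Level 1: 1, 18
Level 2: 2, 10, 14, 15, 16
Level 3: 3, 4, 6, 8, 11, 12, 13
Level 4: 5, 9, 17

1, 18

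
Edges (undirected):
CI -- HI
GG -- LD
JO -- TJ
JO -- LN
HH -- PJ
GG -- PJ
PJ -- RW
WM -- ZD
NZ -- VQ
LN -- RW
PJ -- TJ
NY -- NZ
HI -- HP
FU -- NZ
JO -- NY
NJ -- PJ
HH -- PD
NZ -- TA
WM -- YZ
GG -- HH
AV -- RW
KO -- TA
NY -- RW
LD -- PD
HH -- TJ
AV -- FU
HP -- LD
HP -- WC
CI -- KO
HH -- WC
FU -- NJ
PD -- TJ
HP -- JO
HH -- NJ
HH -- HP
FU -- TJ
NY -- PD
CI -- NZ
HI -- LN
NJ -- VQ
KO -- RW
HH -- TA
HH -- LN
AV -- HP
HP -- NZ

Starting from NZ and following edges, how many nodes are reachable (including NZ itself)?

21

BFS from NZ visits: NZ, VQ, TA, NY, HP, FU, CI, NJ, KO, HH, RW, PD, JO, WC, LD, HI, AV, TJ, PJ, LN, GG
Reachable nodes: 21 of 24 total.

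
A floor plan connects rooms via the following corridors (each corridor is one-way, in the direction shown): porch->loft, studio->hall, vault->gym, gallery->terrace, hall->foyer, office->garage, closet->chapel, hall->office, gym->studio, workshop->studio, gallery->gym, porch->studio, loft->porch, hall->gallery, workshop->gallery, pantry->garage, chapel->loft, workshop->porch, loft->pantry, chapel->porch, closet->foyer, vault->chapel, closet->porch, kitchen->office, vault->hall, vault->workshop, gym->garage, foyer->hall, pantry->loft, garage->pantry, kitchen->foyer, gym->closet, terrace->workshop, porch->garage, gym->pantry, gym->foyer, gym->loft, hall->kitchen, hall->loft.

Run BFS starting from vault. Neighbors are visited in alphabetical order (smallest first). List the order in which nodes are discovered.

vault chapel gym hall workshop loft porch closet foyer garage pantry studio gallery kitchen office terrace

Visit vault; enqueue chapel, gym, hall, workshop → queue [chapel, gym, hall, workshop]
Visit chapel; enqueue loft, porch → queue [gym, hall, workshop, loft, porch]
Visit gym; enqueue closet, foyer, garage, pantry, studio → queue [hall, workshop, loft, porch, closet, foyer, garage, pantry, studio]
Visit hall; enqueue gallery, kitchen, office → queue [workshop, loft, porch, closet, foyer, garage, pantry, studio, gallery, kitchen, office]
Visit workshop → queue [loft, porch, closet, foyer, garage, pantry, studio, gallery, kitchen, office]
Visit loft → queue [porch, closet, foyer, garage, pantry, studio, gallery, kitchen, office]
Visit porch → queue [closet, foyer, garage, pantry, studio, gallery, kitchen, office]
Visit closet → queue [foyer, garage, pantry, studio, gallery, kitchen, office]
Visit foyer → queue [garage, pantry, studio, gallery, kitchen, office]
Visit garage → queue [pantry, studio, gallery, kitchen, office]
Visit pantry → queue [studio, gallery, kitchen, office]
Visit studio → queue [gallery, kitchen, office]
Visit gallery; enqueue terrace → queue [kitchen, office, terrace]
Visit kitchen → queue [office, terrace]
Visit office → queue [terrace]
Visit terrace → queue []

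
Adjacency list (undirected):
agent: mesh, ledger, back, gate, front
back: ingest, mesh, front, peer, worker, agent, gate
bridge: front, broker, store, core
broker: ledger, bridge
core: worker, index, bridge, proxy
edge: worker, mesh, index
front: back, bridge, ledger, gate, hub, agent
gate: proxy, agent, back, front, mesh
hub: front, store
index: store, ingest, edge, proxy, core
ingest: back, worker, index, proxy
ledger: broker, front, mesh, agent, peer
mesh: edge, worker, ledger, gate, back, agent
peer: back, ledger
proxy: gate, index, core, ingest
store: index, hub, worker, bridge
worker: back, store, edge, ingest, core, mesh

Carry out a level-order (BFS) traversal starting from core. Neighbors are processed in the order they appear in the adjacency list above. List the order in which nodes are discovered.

core, worker, index, bridge, proxy, back, store, edge, ingest, mesh, front, broker, gate, peer, agent, hub, ledger

Visit core; enqueue worker, index, bridge, proxy → queue [worker, index, bridge, proxy]
Visit worker; enqueue back, store, edge, ingest, mesh → queue [index, bridge, proxy, back, store, edge, ingest, mesh]
Visit index → queue [bridge, proxy, back, store, edge, ingest, mesh]
Visit bridge; enqueue front, broker → queue [proxy, back, store, edge, ingest, mesh, front, broker]
Visit proxy; enqueue gate → queue [back, store, edge, ingest, mesh, front, broker, gate]
Visit back; enqueue peer, agent → queue [store, edge, ingest, mesh, front, broker, gate, peer, agent]
Visit store; enqueue hub → queue [edge, ingest, mesh, front, broker, gate, peer, agent, hub]
Visit edge → queue [ingest, mesh, front, broker, gate, peer, agent, hub]
Visit ingest → queue [mesh, front, broker, gate, peer, agent, hub]
Visit mesh; enqueue ledger → queue [front, broker, gate, peer, agent, hub, ledger]
Visit front → queue [broker, gate, peer, agent, hub, ledger]
Visit broker → queue [gate, peer, agent, hub, ledger]
Visit gate → queue [peer, agent, hub, ledger]
Visit peer → queue [agent, hub, ledger]
Visit agent → queue [hub, ledger]
Visit hub → queue [ledger]
Visit ledger → queue []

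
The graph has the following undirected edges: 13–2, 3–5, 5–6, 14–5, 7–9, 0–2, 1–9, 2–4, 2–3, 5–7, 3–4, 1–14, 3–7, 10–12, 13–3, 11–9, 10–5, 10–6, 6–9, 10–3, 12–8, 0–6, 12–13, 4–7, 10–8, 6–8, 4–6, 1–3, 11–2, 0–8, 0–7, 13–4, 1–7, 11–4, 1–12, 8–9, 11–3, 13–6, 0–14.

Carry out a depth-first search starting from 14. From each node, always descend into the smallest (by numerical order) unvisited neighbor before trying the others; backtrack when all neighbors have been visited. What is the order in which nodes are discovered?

Visit 14
14 → 0
0 → 2
2 → 3
3 → 1
1 → 7
7 → 4
4 → 6
6 → 5
5 → 10
10 → 8
8 → 9
9 → 11
8 → 12
12 → 13

14 → 0 → 2 → 3 → 1 → 7 → 4 → 6 → 5 → 10 → 8 → 9 → 11 → 12 → 13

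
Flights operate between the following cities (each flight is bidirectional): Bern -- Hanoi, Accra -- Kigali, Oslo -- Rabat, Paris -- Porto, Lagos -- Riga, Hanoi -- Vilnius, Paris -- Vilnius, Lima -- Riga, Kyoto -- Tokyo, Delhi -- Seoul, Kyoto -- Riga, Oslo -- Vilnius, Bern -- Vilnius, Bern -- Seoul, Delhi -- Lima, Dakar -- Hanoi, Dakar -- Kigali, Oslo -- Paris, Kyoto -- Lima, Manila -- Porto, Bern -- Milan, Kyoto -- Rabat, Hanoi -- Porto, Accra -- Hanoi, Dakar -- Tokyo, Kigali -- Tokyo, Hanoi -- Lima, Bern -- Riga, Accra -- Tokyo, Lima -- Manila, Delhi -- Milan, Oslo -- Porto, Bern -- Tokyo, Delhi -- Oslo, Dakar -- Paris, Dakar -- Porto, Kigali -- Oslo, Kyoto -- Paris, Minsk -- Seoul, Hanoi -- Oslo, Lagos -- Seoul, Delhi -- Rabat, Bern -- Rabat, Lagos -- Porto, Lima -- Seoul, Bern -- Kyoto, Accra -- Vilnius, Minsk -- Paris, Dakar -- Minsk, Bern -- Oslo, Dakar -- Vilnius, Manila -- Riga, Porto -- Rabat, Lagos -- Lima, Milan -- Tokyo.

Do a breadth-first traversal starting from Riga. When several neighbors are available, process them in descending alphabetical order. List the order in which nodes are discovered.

Visit Riga; enqueue Manila, Lima, Lagos, Kyoto, Bern → queue [Manila, Lima, Lagos, Kyoto, Bern]
Visit Manila; enqueue Porto → queue [Lima, Lagos, Kyoto, Bern, Porto]
Visit Lima; enqueue Seoul, Hanoi, Delhi → queue [Lagos, Kyoto, Bern, Porto, Seoul, Hanoi, Delhi]
Visit Lagos → queue [Kyoto, Bern, Porto, Seoul, Hanoi, Delhi]
Visit Kyoto; enqueue Tokyo, Rabat, Paris → queue [Bern, Porto, Seoul, Hanoi, Delhi, Tokyo, Rabat, Paris]
Visit Bern; enqueue Vilnius, Oslo, Milan → queue [Porto, Seoul, Hanoi, Delhi, Tokyo, Rabat, Paris, Vilnius, Oslo, Milan]
Visit Porto; enqueue Dakar → queue [Seoul, Hanoi, Delhi, Tokyo, Rabat, Paris, Vilnius, Oslo, Milan, Dakar]
Visit Seoul; enqueue Minsk → queue [Hanoi, Delhi, Tokyo, Rabat, Paris, Vilnius, Oslo, Milan, Dakar, Minsk]
Visit Hanoi; enqueue Accra → queue [Delhi, Tokyo, Rabat, Paris, Vilnius, Oslo, Milan, Dakar, Minsk, Accra]
Visit Delhi → queue [Tokyo, Rabat, Paris, Vilnius, Oslo, Milan, Dakar, Minsk, Accra]
Visit Tokyo; enqueue Kigali → queue [Rabat, Paris, Vilnius, Oslo, Milan, Dakar, Minsk, Accra, Kigali]
Visit Rabat → queue [Paris, Vilnius, Oslo, Milan, Dakar, Minsk, Accra, Kigali]
Visit Paris → queue [Vilnius, Oslo, Milan, Dakar, Minsk, Accra, Kigali]
Visit Vilnius → queue [Oslo, Milan, Dakar, Minsk, Accra, Kigali]
Visit Oslo → queue [Milan, Dakar, Minsk, Accra, Kigali]
Visit Milan → queue [Dakar, Minsk, Accra, Kigali]
Visit Dakar → queue [Minsk, Accra, Kigali]
Visit Minsk → queue [Accra, Kigali]
Visit Accra → queue [Kigali]
Visit Kigali → queue []

Riga, Manila, Lima, Lagos, Kyoto, Bern, Porto, Seoul, Hanoi, Delhi, Tokyo, Rabat, Paris, Vilnius, Oslo, Milan, Dakar, Minsk, Accra, Kigali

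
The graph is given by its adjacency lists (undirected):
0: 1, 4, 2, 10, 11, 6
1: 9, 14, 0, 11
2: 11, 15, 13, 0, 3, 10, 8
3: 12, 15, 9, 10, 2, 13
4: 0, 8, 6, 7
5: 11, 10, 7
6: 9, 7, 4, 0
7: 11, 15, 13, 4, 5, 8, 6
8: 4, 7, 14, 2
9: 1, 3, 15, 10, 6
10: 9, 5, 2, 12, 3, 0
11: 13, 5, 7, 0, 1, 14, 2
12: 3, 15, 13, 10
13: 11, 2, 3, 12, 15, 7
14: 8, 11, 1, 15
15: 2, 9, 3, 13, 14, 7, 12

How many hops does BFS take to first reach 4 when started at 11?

2

Level 0: 11
Level 1: 0, 1, 2, 5, 7, 13, 14
Level 2: 3, 4, 6, 8, 9, 10, 12, 15
4 first appears at level 2.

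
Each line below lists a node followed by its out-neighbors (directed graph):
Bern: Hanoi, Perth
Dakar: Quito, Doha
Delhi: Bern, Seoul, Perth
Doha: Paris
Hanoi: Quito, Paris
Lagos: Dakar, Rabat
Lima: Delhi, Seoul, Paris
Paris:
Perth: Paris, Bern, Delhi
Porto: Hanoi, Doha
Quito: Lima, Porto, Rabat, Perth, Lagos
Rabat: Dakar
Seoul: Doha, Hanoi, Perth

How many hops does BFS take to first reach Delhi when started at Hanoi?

Level 0: Hanoi
Level 1: Paris, Quito
Level 2: Lagos, Lima, Perth, Porto, Rabat
Level 3: Bern, Dakar, Delhi, Doha, Seoul
Delhi first appears at level 3.

3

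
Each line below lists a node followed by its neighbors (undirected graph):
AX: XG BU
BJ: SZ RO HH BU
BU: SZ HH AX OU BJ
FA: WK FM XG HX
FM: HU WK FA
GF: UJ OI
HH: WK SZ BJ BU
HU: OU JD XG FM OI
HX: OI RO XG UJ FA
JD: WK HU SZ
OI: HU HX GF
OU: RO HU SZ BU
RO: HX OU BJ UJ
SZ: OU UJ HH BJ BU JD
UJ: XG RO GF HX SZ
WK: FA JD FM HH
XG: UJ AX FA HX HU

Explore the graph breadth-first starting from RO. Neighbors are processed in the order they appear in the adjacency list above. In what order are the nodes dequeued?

RO, HX, OU, BJ, UJ, OI, XG, FA, HU, SZ, BU, HH, GF, AX, WK, FM, JD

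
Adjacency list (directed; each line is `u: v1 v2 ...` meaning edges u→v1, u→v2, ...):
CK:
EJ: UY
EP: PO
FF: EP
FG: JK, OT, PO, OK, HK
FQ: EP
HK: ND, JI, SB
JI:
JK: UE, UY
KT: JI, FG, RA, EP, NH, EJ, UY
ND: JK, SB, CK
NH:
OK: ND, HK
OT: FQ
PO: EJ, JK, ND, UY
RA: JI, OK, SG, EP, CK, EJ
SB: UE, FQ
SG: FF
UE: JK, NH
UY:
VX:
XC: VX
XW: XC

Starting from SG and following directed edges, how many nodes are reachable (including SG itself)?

13

BFS from SG visits: SG, FF, EP, PO, EJ, JK, ND, UY, UE, SB, CK, NH, FQ
Reachable nodes: 13 of 23 total.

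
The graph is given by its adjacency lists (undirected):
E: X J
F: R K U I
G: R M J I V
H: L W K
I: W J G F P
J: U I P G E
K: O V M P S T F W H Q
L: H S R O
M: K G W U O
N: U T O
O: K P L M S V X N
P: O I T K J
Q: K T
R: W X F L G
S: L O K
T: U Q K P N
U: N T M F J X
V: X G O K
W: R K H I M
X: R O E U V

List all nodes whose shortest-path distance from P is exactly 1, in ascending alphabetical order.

I, J, K, O, T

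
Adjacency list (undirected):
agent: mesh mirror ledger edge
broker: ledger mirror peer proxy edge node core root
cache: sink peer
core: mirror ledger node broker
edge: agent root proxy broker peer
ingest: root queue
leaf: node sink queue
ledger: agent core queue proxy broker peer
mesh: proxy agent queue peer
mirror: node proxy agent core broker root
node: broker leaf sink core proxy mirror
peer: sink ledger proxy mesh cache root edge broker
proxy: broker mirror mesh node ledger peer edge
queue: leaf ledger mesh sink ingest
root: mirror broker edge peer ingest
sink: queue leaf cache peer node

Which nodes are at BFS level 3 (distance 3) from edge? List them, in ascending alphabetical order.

leaf, queue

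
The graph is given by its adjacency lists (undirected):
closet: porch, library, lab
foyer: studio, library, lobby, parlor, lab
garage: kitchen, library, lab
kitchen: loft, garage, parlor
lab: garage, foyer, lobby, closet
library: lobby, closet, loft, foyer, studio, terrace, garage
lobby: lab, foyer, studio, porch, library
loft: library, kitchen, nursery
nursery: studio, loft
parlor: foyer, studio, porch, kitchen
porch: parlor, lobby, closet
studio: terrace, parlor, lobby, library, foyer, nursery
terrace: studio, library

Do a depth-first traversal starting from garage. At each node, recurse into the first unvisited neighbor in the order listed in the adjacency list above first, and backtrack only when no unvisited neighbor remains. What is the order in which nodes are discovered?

garage kitchen loft library lobby lab foyer studio terrace parlor porch closet nursery

Visit garage
garage → kitchen
kitchen → loft
loft → library
library → lobby
lobby → lab
lab → foyer
foyer → studio
studio → terrace
studio → parlor
parlor → porch
porch → closet
studio → nursery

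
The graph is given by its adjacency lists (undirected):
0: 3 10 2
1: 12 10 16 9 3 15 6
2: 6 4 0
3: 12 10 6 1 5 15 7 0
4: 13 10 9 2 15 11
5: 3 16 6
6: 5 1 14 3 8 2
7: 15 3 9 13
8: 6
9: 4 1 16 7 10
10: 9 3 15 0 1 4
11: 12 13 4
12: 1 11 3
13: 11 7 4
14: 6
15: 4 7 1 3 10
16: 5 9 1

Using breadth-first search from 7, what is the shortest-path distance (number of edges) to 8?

3

Level 0: 7
Level 1: 3, 9, 13, 15
Level 2: 0, 1, 4, 5, 6, 10, 11, 12, 16
Level 3: 2, 8, 14
8 first appears at level 3.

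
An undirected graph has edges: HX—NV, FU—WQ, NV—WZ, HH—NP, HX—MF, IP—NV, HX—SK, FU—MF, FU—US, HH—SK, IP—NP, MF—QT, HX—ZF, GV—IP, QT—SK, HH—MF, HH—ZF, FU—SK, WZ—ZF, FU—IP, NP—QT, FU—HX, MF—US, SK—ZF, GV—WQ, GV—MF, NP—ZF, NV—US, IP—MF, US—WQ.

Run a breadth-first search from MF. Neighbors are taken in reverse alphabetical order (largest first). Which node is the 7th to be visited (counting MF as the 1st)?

Visit MF; enqueue US, QT, IP, HX, HH, GV, FU → queue [US, QT, IP, HX, HH, GV, FU]
Visit US; enqueue WQ, NV → queue [QT, IP, HX, HH, GV, FU, WQ, NV]
Visit QT; enqueue SK, NP → queue [IP, HX, HH, GV, FU, WQ, NV, SK, NP]
Visit IP → queue [HX, HH, GV, FU, WQ, NV, SK, NP]
Visit HX; enqueue ZF → queue [HH, GV, FU, WQ, NV, SK, NP, ZF]
Visit HH → queue [GV, FU, WQ, NV, SK, NP, ZF]
Visit GV → queue [FU, WQ, NV, SK, NP, ZF]
Visit FU → queue [WQ, NV, SK, NP, ZF]
Visit WQ → queue [NV, SK, NP, ZF]
Visit NV; enqueue WZ → queue [SK, NP, ZF, WZ]
Visit SK → queue [NP, ZF, WZ]
Visit NP → queue [ZF, WZ]
Visit ZF → queue [WZ]
Visit WZ → queue []

Visit order: MF, US, QT, IP, HX, HH, GV, FU, WQ, NV, SK, NP, ZF, WZ

GV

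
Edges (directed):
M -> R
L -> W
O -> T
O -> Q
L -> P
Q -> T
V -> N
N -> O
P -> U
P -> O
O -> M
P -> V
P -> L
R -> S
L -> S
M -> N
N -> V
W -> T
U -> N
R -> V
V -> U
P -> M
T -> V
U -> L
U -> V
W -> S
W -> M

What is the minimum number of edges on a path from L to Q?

Level 0: L
Level 1: P, S, W
Level 2: M, O, T, U, V
Level 3: N, Q, R
Q first appears at level 3.

3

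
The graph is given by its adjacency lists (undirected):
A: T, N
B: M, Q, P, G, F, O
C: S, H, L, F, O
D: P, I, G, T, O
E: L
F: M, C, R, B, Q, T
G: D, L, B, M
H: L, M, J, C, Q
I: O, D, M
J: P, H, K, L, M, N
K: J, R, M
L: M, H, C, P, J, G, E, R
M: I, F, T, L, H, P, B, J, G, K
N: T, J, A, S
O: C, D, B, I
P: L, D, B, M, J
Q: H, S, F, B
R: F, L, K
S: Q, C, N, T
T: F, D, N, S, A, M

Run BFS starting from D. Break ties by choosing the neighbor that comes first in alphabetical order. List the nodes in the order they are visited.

Visit D; enqueue G, I, O, P, T → queue [G, I, O, P, T]
Visit G; enqueue B, L, M → queue [I, O, P, T, B, L, M]
Visit I → queue [O, P, T, B, L, M]
Visit O; enqueue C → queue [P, T, B, L, M, C]
Visit P; enqueue J → queue [T, B, L, M, C, J]
Visit T; enqueue A, F, N, S → queue [B, L, M, C, J, A, F, N, S]
Visit B; enqueue Q → queue [L, M, C, J, A, F, N, S, Q]
Visit L; enqueue E, H, R → queue [M, C, J, A, F, N, S, Q, E, H, R]
Visit M; enqueue K → queue [C, J, A, F, N, S, Q, E, H, R, K]
Visit C → queue [J, A, F, N, S, Q, E, H, R, K]
Visit J → queue [A, F, N, S, Q, E, H, R, K]
Visit A → queue [F, N, S, Q, E, H, R, K]
Visit F → queue [N, S, Q, E, H, R, K]
Visit N → queue [S, Q, E, H, R, K]
Visit S → queue [Q, E, H, R, K]
Visit Q → queue [E, H, R, K]
Visit E → queue [H, R, K]
Visit H → queue [R, K]
Visit R → queue [K]
Visit K → queue []

D, G, I, O, P, T, B, L, M, C, J, A, F, N, S, Q, E, H, R, K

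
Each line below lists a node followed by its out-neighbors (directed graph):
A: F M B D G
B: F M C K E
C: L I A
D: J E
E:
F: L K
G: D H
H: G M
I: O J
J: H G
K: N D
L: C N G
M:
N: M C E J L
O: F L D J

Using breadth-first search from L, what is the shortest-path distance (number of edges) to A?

2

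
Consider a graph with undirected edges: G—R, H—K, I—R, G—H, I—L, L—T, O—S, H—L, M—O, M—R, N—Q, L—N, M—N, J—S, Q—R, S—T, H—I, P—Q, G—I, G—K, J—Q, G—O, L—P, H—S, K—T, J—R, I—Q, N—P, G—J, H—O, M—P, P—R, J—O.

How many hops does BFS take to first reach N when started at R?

Level 0: R
Level 1: G, I, J, M, P, Q
Level 2: H, K, L, N, O, S
Level 3: T
N first appears at level 2.

2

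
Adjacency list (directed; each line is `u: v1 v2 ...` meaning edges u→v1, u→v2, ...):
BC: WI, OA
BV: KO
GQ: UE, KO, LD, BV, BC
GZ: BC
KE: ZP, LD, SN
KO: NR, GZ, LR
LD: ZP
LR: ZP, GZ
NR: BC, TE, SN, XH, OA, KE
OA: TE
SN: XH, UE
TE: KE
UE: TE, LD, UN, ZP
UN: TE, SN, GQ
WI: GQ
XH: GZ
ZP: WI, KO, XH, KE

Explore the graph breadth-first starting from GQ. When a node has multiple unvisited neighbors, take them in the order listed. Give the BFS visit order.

GQ UE KO LD BV BC TE UN ZP NR GZ LR WI OA KE SN XH

Visit GQ; enqueue UE, KO, LD, BV, BC → queue [UE, KO, LD, BV, BC]
Visit UE; enqueue TE, UN, ZP → queue [KO, LD, BV, BC, TE, UN, ZP]
Visit KO; enqueue NR, GZ, LR → queue [LD, BV, BC, TE, UN, ZP, NR, GZ, LR]
Visit LD → queue [BV, BC, TE, UN, ZP, NR, GZ, LR]
Visit BV → queue [BC, TE, UN, ZP, NR, GZ, LR]
Visit BC; enqueue WI, OA → queue [TE, UN, ZP, NR, GZ, LR, WI, OA]
Visit TE; enqueue KE → queue [UN, ZP, NR, GZ, LR, WI, OA, KE]
Visit UN; enqueue SN → queue [ZP, NR, GZ, LR, WI, OA, KE, SN]
Visit ZP; enqueue XH → queue [NR, GZ, LR, WI, OA, KE, SN, XH]
Visit NR → queue [GZ, LR, WI, OA, KE, SN, XH]
Visit GZ → queue [LR, WI, OA, KE, SN, XH]
Visit LR → queue [WI, OA, KE, SN, XH]
Visit WI → queue [OA, KE, SN, XH]
Visit OA → queue [KE, SN, XH]
Visit KE → queue [SN, XH]
Visit SN → queue [XH]
Visit XH → queue []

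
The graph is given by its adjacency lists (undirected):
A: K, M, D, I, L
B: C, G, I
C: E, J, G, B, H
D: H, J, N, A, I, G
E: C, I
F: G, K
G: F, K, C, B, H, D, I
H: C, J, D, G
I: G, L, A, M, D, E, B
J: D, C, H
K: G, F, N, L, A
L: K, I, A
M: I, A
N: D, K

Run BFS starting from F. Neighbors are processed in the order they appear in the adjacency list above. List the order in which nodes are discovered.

F G K C B H D I N L A E J M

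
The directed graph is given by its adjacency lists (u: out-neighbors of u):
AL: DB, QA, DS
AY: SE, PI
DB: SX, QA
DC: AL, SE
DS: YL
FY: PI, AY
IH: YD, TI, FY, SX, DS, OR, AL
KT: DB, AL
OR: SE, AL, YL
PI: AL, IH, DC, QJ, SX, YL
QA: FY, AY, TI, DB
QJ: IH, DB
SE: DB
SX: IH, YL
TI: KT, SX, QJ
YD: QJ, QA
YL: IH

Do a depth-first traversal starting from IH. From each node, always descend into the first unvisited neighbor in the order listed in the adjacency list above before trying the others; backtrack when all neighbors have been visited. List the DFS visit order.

IH, YD, QJ, DB, SX, YL, QA, FY, PI, AL, DS, DC, SE, AY, TI, KT, OR

Visit IH
IH → YD
YD → QJ
QJ → DB
DB → SX
SX → YL
DB → QA
QA → FY
FY → PI
PI → AL
AL → DS
PI → DC
DC → SE
FY → AY
QA → TI
TI → KT
IH → OR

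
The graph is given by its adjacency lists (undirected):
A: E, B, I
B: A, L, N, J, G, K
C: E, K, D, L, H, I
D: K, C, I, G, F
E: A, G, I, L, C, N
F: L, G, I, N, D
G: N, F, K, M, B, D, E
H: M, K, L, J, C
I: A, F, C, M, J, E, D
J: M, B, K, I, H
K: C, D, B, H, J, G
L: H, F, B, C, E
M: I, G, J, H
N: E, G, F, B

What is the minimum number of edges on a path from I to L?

Level 0: I
Level 1: A, C, D, E, F, J, M
Level 2: B, G, H, K, L, N
L first appears at level 2.

2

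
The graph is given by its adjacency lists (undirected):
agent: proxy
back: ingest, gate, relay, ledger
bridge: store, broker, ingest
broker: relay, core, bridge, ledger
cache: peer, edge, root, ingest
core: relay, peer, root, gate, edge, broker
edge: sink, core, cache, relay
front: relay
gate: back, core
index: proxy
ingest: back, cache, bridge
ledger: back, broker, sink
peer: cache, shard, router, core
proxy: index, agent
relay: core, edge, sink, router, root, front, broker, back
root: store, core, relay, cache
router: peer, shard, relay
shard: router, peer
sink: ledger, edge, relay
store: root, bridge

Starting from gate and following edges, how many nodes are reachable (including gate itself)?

BFS from gate visits: gate, back, core, ingest, relay, ledger, peer, root, edge, broker, cache, bridge, sink, router, front, shard, store
Reachable nodes: 17 of 20 total.

17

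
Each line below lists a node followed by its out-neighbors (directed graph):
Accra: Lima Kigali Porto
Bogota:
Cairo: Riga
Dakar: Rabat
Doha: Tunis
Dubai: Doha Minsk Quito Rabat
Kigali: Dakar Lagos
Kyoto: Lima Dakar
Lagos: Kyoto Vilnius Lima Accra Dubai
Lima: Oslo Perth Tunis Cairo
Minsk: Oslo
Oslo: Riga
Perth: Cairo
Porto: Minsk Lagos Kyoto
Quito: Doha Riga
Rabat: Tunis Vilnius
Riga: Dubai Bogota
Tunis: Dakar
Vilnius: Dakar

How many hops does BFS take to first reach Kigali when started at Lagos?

2

Level 0: Lagos
Level 1: Accra, Dubai, Kyoto, Lima, Vilnius
Level 2: Cairo, Dakar, Doha, Kigali, Minsk, Oslo, Perth, Porto, Quito, Rabat, Tunis
Level 3: Riga
Level 4: Bogota
Kigali first appears at level 2.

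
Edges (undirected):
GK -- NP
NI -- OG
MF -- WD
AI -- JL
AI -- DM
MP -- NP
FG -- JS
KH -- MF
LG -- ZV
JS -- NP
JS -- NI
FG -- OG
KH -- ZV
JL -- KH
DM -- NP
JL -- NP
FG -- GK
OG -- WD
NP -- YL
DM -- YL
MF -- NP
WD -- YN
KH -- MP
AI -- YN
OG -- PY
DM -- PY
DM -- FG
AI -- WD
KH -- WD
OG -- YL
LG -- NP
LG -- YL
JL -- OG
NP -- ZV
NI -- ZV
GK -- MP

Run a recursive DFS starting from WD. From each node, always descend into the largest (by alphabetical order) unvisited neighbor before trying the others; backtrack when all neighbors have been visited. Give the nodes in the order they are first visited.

WD YN AI JL OG YL NP ZV NI JS FG GK MP KH MF DM PY LG

Visit WD
WD → YN
YN → AI
AI → JL
JL → OG
OG → YL
YL → NP
NP → ZV
ZV → NI
NI → JS
JS → FG
FG → GK
GK → MP
MP → KH
KH → MF
FG → DM
DM → PY
ZV → LG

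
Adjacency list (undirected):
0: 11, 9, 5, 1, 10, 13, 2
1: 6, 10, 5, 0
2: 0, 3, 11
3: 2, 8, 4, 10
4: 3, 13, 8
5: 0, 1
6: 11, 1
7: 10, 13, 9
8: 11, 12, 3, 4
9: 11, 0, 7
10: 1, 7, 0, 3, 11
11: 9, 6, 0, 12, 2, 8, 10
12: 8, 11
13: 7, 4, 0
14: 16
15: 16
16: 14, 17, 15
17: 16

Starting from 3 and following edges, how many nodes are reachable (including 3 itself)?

14

BFS from 3 visits: 3, 10, 8, 4, 2, 11, 7, 1, 0, 12, 13, 9, 6, 5
Reachable nodes: 14 of 18 total.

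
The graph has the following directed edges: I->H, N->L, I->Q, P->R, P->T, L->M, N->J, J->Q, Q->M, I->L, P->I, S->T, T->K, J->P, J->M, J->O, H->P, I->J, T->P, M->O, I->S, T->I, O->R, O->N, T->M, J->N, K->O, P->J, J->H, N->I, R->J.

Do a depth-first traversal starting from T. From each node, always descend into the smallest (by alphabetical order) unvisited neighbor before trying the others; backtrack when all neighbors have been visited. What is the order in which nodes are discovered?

T → I → H → P → J → M → O → N → L → R → Q → S → K

Visit T
T → I
I → H
H → P
P → J
J → M
M → O
O → N
N → L
O → R
J → Q
I → S
T → K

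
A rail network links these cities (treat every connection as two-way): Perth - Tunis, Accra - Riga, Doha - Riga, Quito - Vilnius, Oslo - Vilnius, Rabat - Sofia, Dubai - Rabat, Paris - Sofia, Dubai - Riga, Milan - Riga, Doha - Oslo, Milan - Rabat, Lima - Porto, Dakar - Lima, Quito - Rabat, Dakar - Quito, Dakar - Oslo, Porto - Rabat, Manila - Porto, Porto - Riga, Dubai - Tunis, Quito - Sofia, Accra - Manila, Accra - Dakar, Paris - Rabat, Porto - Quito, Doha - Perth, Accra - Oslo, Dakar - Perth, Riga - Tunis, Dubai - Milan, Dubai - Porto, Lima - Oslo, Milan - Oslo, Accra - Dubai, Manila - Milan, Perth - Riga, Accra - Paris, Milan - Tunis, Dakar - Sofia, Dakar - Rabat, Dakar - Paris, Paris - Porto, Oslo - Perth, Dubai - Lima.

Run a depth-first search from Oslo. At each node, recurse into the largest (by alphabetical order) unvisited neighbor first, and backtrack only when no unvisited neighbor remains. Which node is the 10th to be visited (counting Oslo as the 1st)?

Visit Oslo
Oslo → Vilnius
Vilnius → Quito
Quito → Sofia
Sofia → Rabat
Rabat → Porto
Porto → Riga
Riga → Tunis
Tunis → Perth
Perth → Doha
Perth → Dakar
Dakar → Paris
Paris → Accra
Accra → Manila
Manila → Milan
Milan → Dubai
Dubai → Lima

Visit order: Oslo, Vilnius, Quito, Sofia, Rabat, Porto, Riga, Tunis, Perth, Doha, Dakar, Paris, Accra, Manila, Milan, Dubai, Lima

Doha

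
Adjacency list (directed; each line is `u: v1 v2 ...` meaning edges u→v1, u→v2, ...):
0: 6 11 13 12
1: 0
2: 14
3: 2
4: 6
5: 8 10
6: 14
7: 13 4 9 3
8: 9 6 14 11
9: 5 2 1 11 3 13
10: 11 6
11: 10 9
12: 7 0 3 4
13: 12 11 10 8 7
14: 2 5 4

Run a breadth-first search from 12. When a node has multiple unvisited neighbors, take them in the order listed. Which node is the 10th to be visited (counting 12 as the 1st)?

Visit 12; enqueue 7, 0, 3, 4 → queue [7, 0, 3, 4]
Visit 7; enqueue 13, 9 → queue [0, 3, 4, 13, 9]
Visit 0; enqueue 6, 11 → queue [3, 4, 13, 9, 6, 11]
Visit 3; enqueue 2 → queue [4, 13, 9, 6, 11, 2]
Visit 4 → queue [13, 9, 6, 11, 2]
Visit 13; enqueue 10, 8 → queue [9, 6, 11, 2, 10, 8]
Visit 9; enqueue 5, 1 → queue [6, 11, 2, 10, 8, 5, 1]
Visit 6; enqueue 14 → queue [11, 2, 10, 8, 5, 1, 14]
Visit 11 → queue [2, 10, 8, 5, 1, 14]
Visit 2 → queue [10, 8, 5, 1, 14]
Visit 10 → queue [8, 5, 1, 14]
Visit 8 → queue [5, 1, 14]
Visit 5 → queue [1, 14]
Visit 1 → queue [14]
Visit 14 → queue []

Visit order: 12, 7, 0, 3, 4, 13, 9, 6, 11, 2, 10, 8, 5, 1, 14

2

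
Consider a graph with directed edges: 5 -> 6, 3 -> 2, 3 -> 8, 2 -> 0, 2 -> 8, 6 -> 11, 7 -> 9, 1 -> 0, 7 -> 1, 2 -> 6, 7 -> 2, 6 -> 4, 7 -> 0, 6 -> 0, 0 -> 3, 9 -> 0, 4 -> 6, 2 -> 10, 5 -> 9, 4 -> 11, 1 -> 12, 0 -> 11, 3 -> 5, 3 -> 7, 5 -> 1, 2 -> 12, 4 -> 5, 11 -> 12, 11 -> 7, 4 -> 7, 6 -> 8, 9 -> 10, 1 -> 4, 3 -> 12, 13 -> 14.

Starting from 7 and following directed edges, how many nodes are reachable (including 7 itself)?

BFS from 7 visits: 7, 9, 2, 1, 0, 10, 12, 8, 6, 4, 11, 3, 5
Reachable nodes: 13 of 15 total.

13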